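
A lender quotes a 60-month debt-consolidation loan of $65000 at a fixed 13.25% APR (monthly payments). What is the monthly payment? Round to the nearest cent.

Monthly rate = 13.25%/12 = 0.0110417; payment = 65,000 × 0.0110417 / (1 − (1+0.0110417)^−60) = $1,487.28.

$1,487.28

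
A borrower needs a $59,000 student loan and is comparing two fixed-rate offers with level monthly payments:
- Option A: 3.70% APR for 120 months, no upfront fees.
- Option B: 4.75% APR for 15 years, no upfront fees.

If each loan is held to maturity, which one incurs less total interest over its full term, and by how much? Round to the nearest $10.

Option A: monthly rate = 3.7%/12 = 0.0030833; payment = 59,000 × 0.0030833 / (1 − (1+0.0030833)^−120) = $588.97.
Total interest on Option A = 120 × $588.97 − $59,000 = $11,676.40.
Option B: monthly rate = 4.75%/12 = 0.0039583; payment = 59,000 × 0.0039583 / (1 − (1+0.0039583)^−180) = $458.92.
Total interest on Option B = 180 × $458.92 − $59,000 = $23,605.60.
Option A is lower by $11,929.20.

Option A by $11,930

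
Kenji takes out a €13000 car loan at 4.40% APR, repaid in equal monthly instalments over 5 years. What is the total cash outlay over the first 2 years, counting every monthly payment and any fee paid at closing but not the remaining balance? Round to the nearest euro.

At 4.40% the monthly rate is 0.0036667, so the payment is 13,000 × 0.0036667 / (1 − 1.0036667^−60) = €241.77.
Total outlay = 24 × €241.77 = €5,802.48.

€5,802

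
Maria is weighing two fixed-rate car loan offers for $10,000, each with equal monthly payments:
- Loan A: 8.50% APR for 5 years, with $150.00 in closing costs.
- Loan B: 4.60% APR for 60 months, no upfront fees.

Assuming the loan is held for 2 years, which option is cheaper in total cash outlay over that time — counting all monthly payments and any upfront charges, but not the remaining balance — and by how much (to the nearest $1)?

Loan A: monthly rate = 8.5%/12 = 0.0070833; payment = 10,000 × 0.0070833 / (1 − (1+0.0070833)^−60) = $205.17.
Loan B: at 4.60% the monthly rate is 0.0038333, so the payment is 10,000 × 0.0038333 / (1 − 1.0038333^−60) = $186.89.
Over 24 months: Loan A costs 24 × $205.17 + $150.00 = $5,074.08; Loan B costs 24 × $186.89 = $4,485.36.
Loan B is cheaper by $5,074.08 − $4,485.36 = $588.72.

Loan B by $589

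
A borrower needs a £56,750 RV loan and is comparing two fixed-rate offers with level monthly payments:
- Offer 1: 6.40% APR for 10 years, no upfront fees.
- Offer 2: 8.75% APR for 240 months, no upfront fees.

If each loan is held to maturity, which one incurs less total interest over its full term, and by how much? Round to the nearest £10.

Offer 1 by £43,380

Offer 1: at 6.40% the monthly rate is 0.0053333, so the payment is 56,750 × 0.0053333 / (1 − 1.0053333^−120) = £641.50.
Total interest on Offer 1 = 120 × £641.50 − £56,750 = £20,230.00.
Offer 2: at 8.75% the monthly rate is 0.0072917, so the payment is 56,750 × 0.0072917 / (1 − 1.0072917^−240) = £501.51.
Total interest on Offer 2 = 240 × £501.51 − £56,750 = £63,612.40.
Offer 1 is lower by £43,382.40.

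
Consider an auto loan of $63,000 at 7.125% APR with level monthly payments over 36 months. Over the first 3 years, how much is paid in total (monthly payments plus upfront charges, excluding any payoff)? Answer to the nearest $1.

At 7.125% the monthly rate is 0.0059375, so the payment is 63,000 × 0.0059375 / (1 − 1.0059375^−36) = $1,948.86.
Total outlay = 36 × $1,948.86 = $70,158.96.

$70,159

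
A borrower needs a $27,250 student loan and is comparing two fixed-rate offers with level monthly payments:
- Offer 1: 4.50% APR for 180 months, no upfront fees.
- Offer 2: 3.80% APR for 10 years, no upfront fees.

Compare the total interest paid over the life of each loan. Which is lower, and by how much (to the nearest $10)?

Offer 2 by $4,730

Offer 1: at 4.50% the monthly rate is 0.0037500, so the payment is 27,250 × 0.0037500 / (1 − 1.0037500^−180) = $208.46.
Total interest on Offer 1 = 180 × $208.46 − $27,250 = $10,272.80.
Offer 2: at 3.80% the monthly rate is 0.0031667, so the payment is 27,250 × 0.0031667 / (1 − 1.0031667^−120) = $273.31.
Total interest on Offer 2 = 120 × $273.31 − $27,250 = $5,547.20.
Offer 2 is lower by $4,725.60.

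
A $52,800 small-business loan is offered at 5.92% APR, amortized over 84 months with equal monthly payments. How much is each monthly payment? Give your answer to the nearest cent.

$769.31

At 5.92% the monthly rate is 0.0049333, so the payment is 52,800 × 0.0049333 / (1 − 1.0049333^−84) = $769.31.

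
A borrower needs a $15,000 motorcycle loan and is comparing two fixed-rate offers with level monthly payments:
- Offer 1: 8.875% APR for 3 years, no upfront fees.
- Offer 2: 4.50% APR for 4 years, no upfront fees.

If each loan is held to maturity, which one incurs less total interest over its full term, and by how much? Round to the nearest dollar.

Offer 1: at 8.875% the monthly rate is 0.0073958, so the payment is 15,000 × 0.0073958 / (1 − 1.0073958^−36) = $476.12.
Total interest on Offer 1 = 36 × $476.12 − $15,000 = $2,140.32.
Offer 2: at 4.50% the monthly rate is 0.0037500, so the payment is 15,000 × 0.0037500 / (1 − 1.0037500^−48) = $342.05.
Total interest on Offer 2 = 48 × $342.05 − $15,000 = $1,418.40.
Offer 2 is lower by $721.92.

Offer 2 by $722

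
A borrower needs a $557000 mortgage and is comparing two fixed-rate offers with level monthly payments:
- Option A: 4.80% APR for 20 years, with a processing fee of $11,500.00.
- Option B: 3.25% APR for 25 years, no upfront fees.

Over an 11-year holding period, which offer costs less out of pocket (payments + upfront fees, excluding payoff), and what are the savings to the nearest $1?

Option A: monthly rate = 4.8%/12 = 0.0040000; payment = 557,000 × 0.0040000 / (1 − (1+0.0040000)^−240) = $3,614.69.
Option B: at 3.25% the monthly rate is 0.0027083, so the payment is 557,000 × 0.0027083 / (1 − 1.0027083^−300) = $2,714.35.
Over 132 months: Option A costs 132 × $3,614.69 + $11,500.00 = $488,639.08; Option B costs 132 × $2,714.35 = $358,294.20.
Option B is cheaper by $488,639.08 − $358,294.20 = $130,344.88.

Option B by $130,345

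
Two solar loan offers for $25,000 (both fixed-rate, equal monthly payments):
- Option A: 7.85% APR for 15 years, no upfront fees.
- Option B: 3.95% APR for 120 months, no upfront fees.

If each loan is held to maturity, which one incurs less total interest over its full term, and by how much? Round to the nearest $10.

Option A: monthly rate = 7.85%/12 = 0.0065417; payment = 25,000 × 0.0065417 / (1 − (1+0.0065417)^−180) = $236.75.
Total interest on Option A = 180 × $236.75 − $25,000 = $17,615.00.
Option B: at 3.95% the monthly rate is 0.0032917, so the payment is 25,000 × 0.0032917 / (1 − 1.0032917^−120) = $252.52.
Total interest on Option B = 120 × $252.52 − $25,000 = $5,302.40.
Option B is lower by $12,312.60.

Option B by $12,310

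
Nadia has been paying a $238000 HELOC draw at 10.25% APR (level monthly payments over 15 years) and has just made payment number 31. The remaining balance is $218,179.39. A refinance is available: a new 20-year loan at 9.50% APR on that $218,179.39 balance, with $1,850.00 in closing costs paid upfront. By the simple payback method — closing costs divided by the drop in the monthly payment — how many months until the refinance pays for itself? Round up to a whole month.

4 months

Current payment = 238,000 × 10.25%/12 / (1 − (1+0.0085417)^−180) = $2,594.08.
Refinanced payment = 218,179.39 × 0.0079167 / (1 − (1+0.0079167)^−240) = $2,033.72.
Monthly savings = $2,594.08 − $2,033.72 = $560.36.
Break-even = $1,850.00 / $560.36 = 3.30 → 4 months.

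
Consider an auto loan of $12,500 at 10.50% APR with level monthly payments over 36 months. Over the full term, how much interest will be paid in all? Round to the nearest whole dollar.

Monthly rate = 10.5%/12 = 0.0087500; payment = 12,500 × 0.0087500 / (1 − (1+0.0087500)^−36) = $406.28.
Total paid = 36 × $406.28 = $14,626.08; interest = $14,626.08 − $12,500 = $2,126.08.

$2,126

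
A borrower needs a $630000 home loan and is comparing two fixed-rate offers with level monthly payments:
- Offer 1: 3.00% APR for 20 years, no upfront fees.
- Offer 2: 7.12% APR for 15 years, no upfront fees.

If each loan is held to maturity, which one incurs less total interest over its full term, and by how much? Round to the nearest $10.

Offer 1: at 3.00% the monthly rate is 0.0025000, so the payment is 630,000 × 0.0025000 / (1 − 1.0025000^−240) = $3,493.96.
Total interest on Offer 1 = 240 × $3,493.96 − $630,000 = $208,550.40.
Offer 2: monthly rate = 7.12%/12 = 0.0059333; payment = 630,000 × 0.0059333 / (1 − (1+0.0059333)^−180) = $5,704.97.
Total interest on Offer 2 = 180 × $5,704.97 − $630,000 = $396,894.60.
Offer 1 is lower by $188,344.20.

Offer 1 by $188,340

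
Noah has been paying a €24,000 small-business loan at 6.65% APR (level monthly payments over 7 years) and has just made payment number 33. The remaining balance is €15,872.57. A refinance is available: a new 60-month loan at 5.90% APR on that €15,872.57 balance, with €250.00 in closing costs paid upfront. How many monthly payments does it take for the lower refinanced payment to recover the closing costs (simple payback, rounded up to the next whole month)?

Current payment = 24,000 × 6.65%/12 / (1 − (1+0.0055417)^−84) = €358.13.
Refinanced payment = 15,872.57 × 0.0049167 / (1 − (1+0.0049167)^−60) = €306.12.
Monthly savings = €358.13 − €306.12 = €52.01.
Break-even = €250.00 / €52.01 = 4.81 → 5 months.

5 months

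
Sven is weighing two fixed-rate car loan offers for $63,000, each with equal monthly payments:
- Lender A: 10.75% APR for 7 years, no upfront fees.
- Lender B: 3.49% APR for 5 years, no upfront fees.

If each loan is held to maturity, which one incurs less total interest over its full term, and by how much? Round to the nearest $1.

Lender A: monthly rate = 10.75%/12 = 0.0089583; payment = 63,000 × 0.0089583 / (1 − (1+0.0089583)^−84) = $1,070.45.
Total interest on Lender A = 84 × $1,070.45 − $63,000 = $26,917.80.
Lender B: monthly rate = 3.49%/12 = 0.0029083; payment = 63,000 × 0.0029083 / (1 − (1+0.0029083)^−60) = $1,145.80.
Total interest on Lender B = 60 × $1,145.80 − $63,000 = $5,748.00.
Lender B is lower by $21,169.80.

Lender B by $21,170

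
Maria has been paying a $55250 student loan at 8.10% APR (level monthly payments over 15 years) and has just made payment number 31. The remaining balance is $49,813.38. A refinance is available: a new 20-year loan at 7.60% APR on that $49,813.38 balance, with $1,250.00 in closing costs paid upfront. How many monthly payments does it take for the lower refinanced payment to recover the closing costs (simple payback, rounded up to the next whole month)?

10 months

Current payment = 55,250 × 8.1%/12 / (1 − (1+0.0067500)^−180) = $531.19.
Refinanced payment = 49,813.38 × 0.0063333 / (1 − (1+0.0063333)^−240) = $404.34.
Monthly savings = $531.19 − $404.34 = $126.85.
Break-even = $1,250.00 / $126.85 = 9.85 → 10 months.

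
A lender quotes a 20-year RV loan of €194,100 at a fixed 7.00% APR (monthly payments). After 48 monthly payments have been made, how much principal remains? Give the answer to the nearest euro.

With monthly rate i = 7%/12 = 0.0058333, the balance after k of n payments is P · [(1+i)^n − (1+i)^k] / [(1+i)^n − 1].
(1+0.0058333)^240 = 4.03873885 and (1+0.0058333)^48 = 1.32205388, so the balance is 194,100 × (4.03873885 − 1.32205388) / (4.03873885 − 1) = €173,528.75.

€173,529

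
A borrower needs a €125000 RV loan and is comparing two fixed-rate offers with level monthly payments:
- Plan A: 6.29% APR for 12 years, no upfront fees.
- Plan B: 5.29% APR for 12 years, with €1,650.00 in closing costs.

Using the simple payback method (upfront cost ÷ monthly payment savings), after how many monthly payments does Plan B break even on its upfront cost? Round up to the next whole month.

26 months

Plan A: at 6.29% the monthly rate is 0.0052417, so the payment is 125,000 × 0.0052417 / (1 − 1.0052417^−144) = €1,238.65.
Plan B: at 5.29% the monthly rate is 0.0044083, so the payment is 125,000 × 0.0044083 / (1 − 1.0044083^−144) = €1,174.38.
Monthly savings = €1,238.65 − €1,174.38 = €64.27.
Break-even = €1,650.00 / €64.27 = 25.67 → 26 months.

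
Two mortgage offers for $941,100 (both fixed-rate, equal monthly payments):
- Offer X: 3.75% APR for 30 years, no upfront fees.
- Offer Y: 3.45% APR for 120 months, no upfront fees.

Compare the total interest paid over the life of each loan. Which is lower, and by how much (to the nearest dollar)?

Offer X: monthly rate = 3.75%/12 = 0.0031250; payment = 941,100 × 0.0031250 / (1 − (1+0.0031250)^−360) = $4,358.38.
Total interest on Offer X = 360 × $4,358.38 − $941,100 = $627,916.80.
Offer Y: monthly rate = 3.45%/12 = 0.0028750; payment = 941,100 × 0.0028750 / (1 − (1+0.0028750)^−120) = $9,284.12.
Total interest on Offer Y = 120 × $9,284.12 − $941,100 = $172,994.40.
Offer Y is lower by $454,922.40.

Offer Y by $454,922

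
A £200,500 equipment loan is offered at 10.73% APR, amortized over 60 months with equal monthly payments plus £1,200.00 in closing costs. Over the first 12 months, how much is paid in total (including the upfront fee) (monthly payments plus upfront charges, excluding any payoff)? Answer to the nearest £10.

£53,190

At 10.73% the monthly rate is 0.0089417, so the payment is 200,500 × 0.0089417 / (1 − 1.0089417^−60) = £4,332.41.
Total outlay = 12 × £4,332.41 + £1,200.00 = £53,188.92.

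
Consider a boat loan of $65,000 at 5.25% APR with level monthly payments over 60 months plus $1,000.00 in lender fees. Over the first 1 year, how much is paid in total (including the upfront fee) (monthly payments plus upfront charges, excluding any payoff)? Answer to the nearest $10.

$15,810

At 5.25% the monthly rate is 0.0043750, so the payment is 65,000 × 0.0043750 / (1 − 1.0043750^−60) = $1,234.09.
Total outlay = 12 × $1,234.09 + $1,000.00 = $15,809.08.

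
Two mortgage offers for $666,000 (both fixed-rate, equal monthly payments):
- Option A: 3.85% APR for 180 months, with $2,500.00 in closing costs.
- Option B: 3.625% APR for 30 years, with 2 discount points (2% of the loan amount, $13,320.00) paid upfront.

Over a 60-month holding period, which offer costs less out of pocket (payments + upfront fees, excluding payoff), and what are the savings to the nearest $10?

Option A: at 3.85% the monthly rate is 0.0032083, so the payment is 666,000 × 0.0032083 / (1 − 1.0032083^−180) = $4,876.41.
Option B: monthly rate = 3.625%/12 = 0.0030208; payment = 666,000 × 0.0030208 / (1 − (1+0.0030208)^−360) = $3,037.30.
Over 60 months: Option A costs 60 × $4,876.41 + $2,500.00 = $295,084.60; Option B costs 60 × $3,037.30 + $13,320.00 = $195,558.00.
Option B is cheaper by $295,084.60 − $195,558.00 = $99,526.60.

Option B by $99,530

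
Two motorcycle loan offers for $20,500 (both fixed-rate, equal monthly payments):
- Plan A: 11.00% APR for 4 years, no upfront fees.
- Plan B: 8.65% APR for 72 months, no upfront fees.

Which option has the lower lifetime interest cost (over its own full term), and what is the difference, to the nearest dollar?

Plan A by $918

Plan A: monthly rate = 11%/12 = 0.0091667; payment = 20,500 × 0.0091667 / (1 − (1+0.0091667)^−48) = $529.83.
Total interest on Plan A = 48 × $529.83 − $20,500 = $4,931.84.
Plan B: at 8.65% the monthly rate is 0.0072083, so the payment is 20,500 × 0.0072083 / (1 − 1.0072083^−72) = $365.97.
Total interest on Plan B = 72 × $365.97 − $20,500 = $5,849.84.
Plan A is lower by $918.00.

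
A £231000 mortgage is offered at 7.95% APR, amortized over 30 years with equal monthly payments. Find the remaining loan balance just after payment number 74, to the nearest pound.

With monthly rate i = 7.95%/12 = 0.0066250, the balance after k of n payments is P · [(1+i)^n − (1+i)^k] / [(1+i)^n − 1].
(1+0.0066250)^360 = 10.77398474 and (1+0.0066250)^74 = 1.63008667, so the balance is 231,000 × (10.77398474 − 1.63008667) / (10.77398474 − 1) = £216,108.43.

£216,108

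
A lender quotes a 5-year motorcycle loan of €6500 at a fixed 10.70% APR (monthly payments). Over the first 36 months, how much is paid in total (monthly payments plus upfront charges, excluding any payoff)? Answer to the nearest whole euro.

€5,053

At 10.70% the monthly rate is 0.0089167, so the payment is 6,500 × 0.0089167 / (1 − 1.0089167^−60) = €140.36.
Total outlay = 36 × €140.36 = €5,052.96.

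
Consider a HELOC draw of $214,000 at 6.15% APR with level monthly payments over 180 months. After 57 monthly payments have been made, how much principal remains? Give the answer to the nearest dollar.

With monthly rate i = 6.15%/12 = 0.0051250, the balance after k of n payments is P · [(1+i)^n − (1+i)^k] / [(1+i)^n − 1].
(1+0.0051250)^180 = 2.50965210 and (1+0.0051250)^57 = 1.33827166, so the balance is 214,000 × (2.50965210 − 1.33827166) / (2.50965210 − 1) = $166,048.46.

$166,048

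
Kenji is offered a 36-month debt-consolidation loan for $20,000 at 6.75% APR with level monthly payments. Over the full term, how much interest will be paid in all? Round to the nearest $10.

At 6.75% the monthly rate is 0.0056250, so the payment is 20,000 × 0.0056250 / (1 − 1.0056250^−36) = $615.26.
Total paid = 36 × $615.26 = $22,149.36; interest = $22,149.36 − $20,000 = $2,149.36.

$2,150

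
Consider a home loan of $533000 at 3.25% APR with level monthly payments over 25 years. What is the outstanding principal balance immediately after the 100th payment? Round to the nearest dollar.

$400,682

With monthly rate i = 3.25%/12 = 0.0027083, the balance after k of n payments is P · [(1+i)^n − (1+i)^k] / [(1+i)^n − 1].
(1+0.0027083)^300 = 2.25106114 and (1+0.0027083)^100 = 1.31057666, so the balance is 533,000 × (2.25106114 − 1.31057666) / (2.25106114 − 1) = $400,682.44.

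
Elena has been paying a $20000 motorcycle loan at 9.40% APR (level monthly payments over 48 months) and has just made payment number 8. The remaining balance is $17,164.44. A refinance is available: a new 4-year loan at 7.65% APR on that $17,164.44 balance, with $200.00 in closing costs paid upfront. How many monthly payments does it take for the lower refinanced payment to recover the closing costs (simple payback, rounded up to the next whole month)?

Current payment = 20,000 × 9.4%/12 / (1 − (1+0.0078333)^−48) = $501.51.
Refinanced payment = 17,164.44 × 0.0063750 / (1 − (1+0.0063750)^−48) = $416.22.
Monthly savings = $501.51 − $416.22 = $85.29.
Break-even = $200.00 / $85.29 = 2.34 → 3 months.

3 months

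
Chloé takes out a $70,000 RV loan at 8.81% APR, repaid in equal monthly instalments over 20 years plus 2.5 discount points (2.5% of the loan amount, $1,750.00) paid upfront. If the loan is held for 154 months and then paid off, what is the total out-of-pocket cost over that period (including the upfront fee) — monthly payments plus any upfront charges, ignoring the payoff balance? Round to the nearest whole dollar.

Monthly rate = 8.81%/12 = 0.0073417; payment = 70,000 × 0.0073417 / (1 − (1+0.0073417)^−240) = $621.28.
Total outlay = 154 × $621.28 + $1,750.00 = $97,427.12.

$97,427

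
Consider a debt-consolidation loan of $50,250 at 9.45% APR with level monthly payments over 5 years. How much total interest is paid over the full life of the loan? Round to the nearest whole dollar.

At 9.45% the monthly rate is 0.0078750, so the payment is 50,250 × 0.0078750 / (1 − 1.0078750^−60) = $1,054.12.
Total paid = 60 × $1,054.12 = $63,247.20; interest = $63,247.20 − $50,250 = $12,997.20.

$12,997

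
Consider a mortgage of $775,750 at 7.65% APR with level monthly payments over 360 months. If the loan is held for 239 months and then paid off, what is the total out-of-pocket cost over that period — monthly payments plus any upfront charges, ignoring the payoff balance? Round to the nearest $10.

Monthly rate = 7.65%/12 = 0.0063750; payment = 775,750 × 0.0063750 / (1 − (1+0.0063750)^−360) = $5,504.06.
Total outlay = 239 × $5,504.06 = $1,315,470.34.

$1,315,470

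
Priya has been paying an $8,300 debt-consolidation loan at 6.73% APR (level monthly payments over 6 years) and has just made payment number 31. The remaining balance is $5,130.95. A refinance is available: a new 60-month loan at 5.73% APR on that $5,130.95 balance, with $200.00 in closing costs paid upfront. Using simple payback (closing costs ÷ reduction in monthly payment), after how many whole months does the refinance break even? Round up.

5 months

Current payment = 8,300 × 6.73%/12 / (1 − (1+0.0056083)^−72) = $140.43.
Refinanced payment = 5,130.95 × 0.0047750 / (1 − (1+0.0047750)^−60) = $98.55.
Monthly savings = $140.43 − $98.55 = $41.88.
Break-even = $200.00 / $41.88 = 4.78 → 5 months.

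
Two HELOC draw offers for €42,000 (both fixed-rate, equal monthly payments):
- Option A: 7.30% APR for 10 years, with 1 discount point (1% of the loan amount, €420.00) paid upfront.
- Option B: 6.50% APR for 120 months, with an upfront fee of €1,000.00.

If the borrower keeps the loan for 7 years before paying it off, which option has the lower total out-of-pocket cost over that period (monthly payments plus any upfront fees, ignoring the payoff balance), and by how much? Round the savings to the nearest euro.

Option B by €871

Option A: at 7.30% the monthly rate is 0.0060833, so the payment is 42,000 × 0.0060833 / (1 − 1.0060833^−120) = €494.17.
Option B: monthly rate = 6.5%/12 = 0.0054167; payment = 42,000 × 0.0054167 / (1 − (1+0.0054167)^−120) = €476.90.
Over 84 months: Option A costs 84 × €494.17 + €420.00 = €41,930.28; Option B costs 84 × €476.90 + €1,000.00 = €41,059.60.
Option B is cheaper by €41,930.28 − €41,059.60 = €870.68.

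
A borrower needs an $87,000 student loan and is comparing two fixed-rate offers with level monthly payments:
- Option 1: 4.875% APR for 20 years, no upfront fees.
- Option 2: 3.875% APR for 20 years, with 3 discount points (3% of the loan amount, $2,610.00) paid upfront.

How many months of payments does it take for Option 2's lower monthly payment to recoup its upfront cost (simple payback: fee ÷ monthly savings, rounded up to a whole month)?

Option 1: monthly rate = 4.875%/12 = 0.0040625; payment = 87,000 × 0.0040625 / (1 − (1+0.0040625)^−240) = $568.17.
Option 2: at 3.875% the monthly rate is 0.0032292, so the payment is 87,000 × 0.0032292 / (1 − 1.0032292^−240) = $521.49.
Monthly savings = $568.17 − $521.49 = $46.68.
Break-even = $2,610.00 / $46.68 = 55.91 → 56 months.

56 months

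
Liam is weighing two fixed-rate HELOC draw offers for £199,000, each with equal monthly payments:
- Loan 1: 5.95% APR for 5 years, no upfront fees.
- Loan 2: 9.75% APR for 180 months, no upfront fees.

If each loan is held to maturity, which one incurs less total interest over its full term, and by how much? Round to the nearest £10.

Loan 1 by £148,910

Loan 1: monthly rate = 5.95%/12 = 0.0049583; payment = 199,000 × 0.0049583 / (1 − (1+0.0049583)^−60) = £3,842.60.
Total interest on Loan 1 = 60 × £3,842.60 − £199,000 = £31,556.00.
Loan 2: monthly rate = 9.75%/12 = 0.0081250; payment = 199,000 × 0.0081250 / (1 − (1+0.0081250)^−180) = £2,108.13.
Total interest on Loan 2 = 180 × £2,108.13 − £199,000 = £180,463.40.
Loan 1 is lower by £148,907.40.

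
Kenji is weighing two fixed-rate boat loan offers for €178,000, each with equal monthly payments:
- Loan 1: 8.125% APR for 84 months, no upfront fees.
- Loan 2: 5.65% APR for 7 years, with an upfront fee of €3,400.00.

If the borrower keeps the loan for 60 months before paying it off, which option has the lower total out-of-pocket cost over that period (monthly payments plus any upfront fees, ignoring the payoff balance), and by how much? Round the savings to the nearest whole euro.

Loan 2 by €9,493

Loan 1: monthly rate = 8.125%/12 = 0.0067708; payment = 178,000 × 0.0067708 / (1 − (1+0.0067708)^−84) = €2,785.44.
Loan 2: monthly rate = 5.65%/12 = 0.0047083; payment = 178,000 × 0.0047083 / (1 − (1+0.0047083)^−84) = €2,570.56.
Over 60 months: Loan 1 costs 60 × €2,785.44 = €167,126.40; Loan 2 costs 60 × €2,570.56 + €3,400.00 = €157,633.60.
Loan 2 is cheaper by €167,126.40 − €157,633.60 = €9,492.80.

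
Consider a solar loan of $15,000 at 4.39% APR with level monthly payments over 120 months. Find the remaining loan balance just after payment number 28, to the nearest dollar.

With monthly rate i = 4.39%/12 = 0.0036583, the balance after k of n payments is P · [(1+i)^n − (1+i)^k] / [(1+i)^n − 1].
(1+0.0036583)^120 = 1.54991323 and (1+0.0036583)^28 = 1.10765639, so the balance is 15,000 × (1.54991323 − 1.10765639) / (1.54991323 − 1) = $12,063.45.

$12,063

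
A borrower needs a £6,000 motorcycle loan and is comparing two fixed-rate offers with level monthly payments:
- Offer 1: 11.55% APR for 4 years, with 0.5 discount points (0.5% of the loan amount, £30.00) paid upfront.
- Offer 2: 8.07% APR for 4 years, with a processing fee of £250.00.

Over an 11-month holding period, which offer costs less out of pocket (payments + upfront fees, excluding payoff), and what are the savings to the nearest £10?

Offer 1 by £110

Offer 1: at 11.55% the monthly rate is 0.0096250, so the payment is 6,000 × 0.0096250 / (1 − 1.0096250^−48) = £156.68.
Offer 2: at 8.07% the monthly rate is 0.0067250, so the payment is 6,000 × 0.0067250 / (1 − 1.0067250^−48) = £146.67.
Over 11 months: Offer 1 costs 11 × £156.68 + £30.00 = £1,753.48; Offer 2 costs 11 × £146.67 + £250.00 = £1,863.37.
Offer 1 is cheaper by £1,863.37 − £1,753.48 = £109.89.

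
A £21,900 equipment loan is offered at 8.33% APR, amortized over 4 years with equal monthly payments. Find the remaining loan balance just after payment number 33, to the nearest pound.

With monthly rate i = 8.33%/12 = 0.0069417, the balance after k of n payments is P · [(1+i)^n − (1+i)^k] / [(1+i)^n − 1].
(1+0.0069417)^48 = 1.39382092 and (1+0.0069417)^33 = 1.25644158, so the balance is 21,900 × (1.39382092 − 1.25644158) / (1.39382092 − 1) = £7,639.53.

£7,640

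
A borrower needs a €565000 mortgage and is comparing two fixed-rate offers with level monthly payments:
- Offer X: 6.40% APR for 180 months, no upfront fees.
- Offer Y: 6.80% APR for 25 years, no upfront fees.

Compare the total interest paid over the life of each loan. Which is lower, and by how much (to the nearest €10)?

Offer X by €296,120

Offer X: monthly rate = 6.4%/12 = 0.0053333; payment = 565,000 × 0.0053333 / (1 − (1+0.0053333)^−180) = €4,890.75.
Total interest on Offer X = 180 × €4,890.75 − €565,000 = €315,335.00.
Offer Y: at 6.80% the monthly rate is 0.0056667, so the payment is 565,000 × 0.0056667 / (1 − 1.0056667^−300) = €3,921.51.
Total interest on Offer Y = 300 × €3,921.51 − €565,000 = €611,453.00.
Offer X is lower by €296,118.00.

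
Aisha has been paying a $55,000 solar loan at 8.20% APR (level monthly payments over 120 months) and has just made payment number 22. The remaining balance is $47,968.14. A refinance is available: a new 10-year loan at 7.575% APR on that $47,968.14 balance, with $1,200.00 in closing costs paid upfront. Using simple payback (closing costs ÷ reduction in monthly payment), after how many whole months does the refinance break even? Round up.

12 months

Current payment = 55,000 × 8.2%/12 / (1 − (1+0.0068333)^−120) = $673.13.
Refinanced payment = 47,968.14 × 0.0063125 / (1 − (1+0.0063125)^−120) = $571.27.
Monthly savings = $673.13 − $571.27 = $101.86.
Break-even = $1,200.00 / $101.86 = 11.78 → 12 months.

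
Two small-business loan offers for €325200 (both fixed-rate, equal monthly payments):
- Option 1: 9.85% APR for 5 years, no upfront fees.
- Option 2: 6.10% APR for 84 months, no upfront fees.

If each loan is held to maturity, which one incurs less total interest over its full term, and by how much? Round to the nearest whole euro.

Option 1: monthly rate = 9.85%/12 = 0.0082083; payment = 325,200 × 0.0082083 / (1 − (1+0.0082083)^−60) = €6,885.56.
Total interest on Option 1 = 60 × €6,885.56 − €325,200 = €87,933.60.
Option 2: at 6.10% the monthly rate is 0.0050833, so the payment is 325,200 × 0.0050833 / (1 − 1.0050833^−84) = €4,766.31.
Total interest on Option 2 = 84 × €4,766.31 − €325,200 = €75,170.04.
Option 2 is lower by €12,763.56.

Option 2 by €12,764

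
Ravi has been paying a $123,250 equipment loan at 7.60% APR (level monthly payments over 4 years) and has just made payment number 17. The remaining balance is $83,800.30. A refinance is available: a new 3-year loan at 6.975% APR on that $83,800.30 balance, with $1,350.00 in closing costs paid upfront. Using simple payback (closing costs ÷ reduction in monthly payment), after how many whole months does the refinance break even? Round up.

4 months

Current payment = 123,250 × 7.6%/12 / (1 − (1+0.0063333)^−48) = $2,985.80.
Refinanced payment = 83,800.30 × 0.0058125 / (1 − (1+0.0058125)^−36) = $2,586.55.
Monthly savings = $2,985.80 − $2,586.55 = $399.25.
Break-even = $1,350.00 / $399.25 = 3.38 → 4 months.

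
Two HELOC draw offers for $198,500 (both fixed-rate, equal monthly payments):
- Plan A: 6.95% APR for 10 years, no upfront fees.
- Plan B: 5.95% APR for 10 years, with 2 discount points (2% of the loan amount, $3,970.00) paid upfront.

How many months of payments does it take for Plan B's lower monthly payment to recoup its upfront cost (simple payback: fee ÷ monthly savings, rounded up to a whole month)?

Plan A: at 6.95% the monthly rate is 0.0057917, so the payment is 198,500 × 0.0057917 / (1 − 1.0057917^−120) = $2,299.64.
Plan B: at 5.95% the monthly rate is 0.0049583, so the payment is 198,500 × 0.0049583 / (1 − 1.0049583^−120) = $2,198.78.
Monthly savings = $2,299.64 − $2,198.78 = $100.86.
Break-even = $3,970.00 / $100.86 = 39.36 → 40 months.

40 months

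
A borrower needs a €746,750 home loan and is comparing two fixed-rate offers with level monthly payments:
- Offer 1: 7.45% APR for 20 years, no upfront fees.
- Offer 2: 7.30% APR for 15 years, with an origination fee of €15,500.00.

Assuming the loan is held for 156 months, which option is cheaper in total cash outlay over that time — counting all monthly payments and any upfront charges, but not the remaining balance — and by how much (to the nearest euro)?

Offer 1: at 7.45% the monthly rate is 0.0062083, so the payment is 746,750 × 0.0062083 / (1 − 1.0062083^−240) = €5,992.96.
Offer 2: monthly rate = 7.3%/12 = 0.0060833; payment = 746,750 × 0.0060833 / (1 − (1+0.0060833)^−180) = €6,837.87.
Over 156 months: Offer 1 costs 156 × €5,992.96 = €934,901.76; Offer 2 costs 156 × €6,837.87 + €15,500.00 = €1,082,207.72.
Offer 1 is cheaper by €1,082,207.72 − €934,901.76 = €147,305.96.

Offer 1 by €147,306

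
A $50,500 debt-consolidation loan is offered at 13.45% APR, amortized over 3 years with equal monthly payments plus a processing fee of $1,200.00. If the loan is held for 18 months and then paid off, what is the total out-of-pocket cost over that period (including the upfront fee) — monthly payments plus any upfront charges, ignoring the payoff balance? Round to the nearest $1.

$32,025

At 13.45% the monthly rate is 0.0112083, so the payment is 50,500 × 0.0112083 / (1 − 1.0112083^−36) = $1,712.51.
Total outlay = 18 × $1,712.51 + $1,200.00 = $32,025.18.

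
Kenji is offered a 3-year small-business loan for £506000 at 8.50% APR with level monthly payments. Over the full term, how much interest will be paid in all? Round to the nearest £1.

Monthly rate = 8.5%/12 = 0.0070833; payment = 506,000 × 0.0070833 / (1 − (1+0.0070833)^−36) = £15,973.17.
Total paid = 36 × £15,973.17 = £575,034.12; interest = £575,034.12 − £506,000 = £69,034.12.

£69,034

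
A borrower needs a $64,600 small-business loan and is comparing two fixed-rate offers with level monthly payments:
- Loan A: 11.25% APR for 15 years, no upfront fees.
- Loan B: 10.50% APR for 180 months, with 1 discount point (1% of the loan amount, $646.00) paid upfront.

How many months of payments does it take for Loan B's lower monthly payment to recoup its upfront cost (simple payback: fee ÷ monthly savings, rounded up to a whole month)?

Loan A: at 11.25% the monthly rate is 0.0093750, so the payment is 64,600 × 0.0093750 / (1 − 1.0093750^−180) = $744.41.
Loan B: at 10.50% the monthly rate is 0.0087500, so the payment is 64,600 × 0.0087500 / (1 − 1.0087500^−180) = $714.09.
Monthly savings = $744.41 − $714.09 = $30.32.
Break-even = $646.00 / $30.32 = 21.31 → 22 months.

22 months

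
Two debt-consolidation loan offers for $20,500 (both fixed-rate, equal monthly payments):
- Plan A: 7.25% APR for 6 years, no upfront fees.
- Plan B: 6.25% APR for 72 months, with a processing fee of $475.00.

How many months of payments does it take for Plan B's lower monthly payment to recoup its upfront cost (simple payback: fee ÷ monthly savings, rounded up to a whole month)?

49 months

Plan A: monthly rate = 7.25%/12 = 0.0060417; payment = 20,500 × 0.0060417 / (1 − (1+0.0060417)^−72) = $351.97.
Plan B: monthly rate = 6.25%/12 = 0.0052083; payment = 20,500 × 0.0052083 / (1 − (1+0.0052083)^−72) = $342.17.
Monthly savings = $351.97 − $342.17 = $9.80.
Break-even = $475.00 / $9.80 = 48.47 → 49 months.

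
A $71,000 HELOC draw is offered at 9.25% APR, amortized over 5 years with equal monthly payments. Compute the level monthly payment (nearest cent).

Monthly rate = 9.25%/12 = 0.0077083; payment = 71,000 × 0.0077083 / (1 − (1+0.0077083)^−60) = $1,482.47.

$1,482.47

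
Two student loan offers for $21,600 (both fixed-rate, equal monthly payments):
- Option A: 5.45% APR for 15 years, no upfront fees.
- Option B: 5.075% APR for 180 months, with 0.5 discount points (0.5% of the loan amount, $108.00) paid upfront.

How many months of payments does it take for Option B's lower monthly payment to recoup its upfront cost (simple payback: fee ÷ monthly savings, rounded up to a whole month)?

Option A: at 5.45% the monthly rate is 0.0045417, so the payment is 21,600 × 0.0045417 / (1 − 1.0045417^−180) = $175.92.
Option B: at 5.075% the monthly rate is 0.0042292, so the payment is 21,600 × 0.0042292 / (1 − 1.0042292^−180) = $171.66.
Monthly savings = $175.92 − $171.66 = $4.26.
Break-even = $108.00 / $4.26 = 25.35 → 26 months.

26 months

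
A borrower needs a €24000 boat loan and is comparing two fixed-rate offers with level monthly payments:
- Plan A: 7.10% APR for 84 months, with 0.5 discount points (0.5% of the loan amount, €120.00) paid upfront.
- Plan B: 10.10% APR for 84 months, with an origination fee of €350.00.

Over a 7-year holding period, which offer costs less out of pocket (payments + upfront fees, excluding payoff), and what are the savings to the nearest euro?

Plan A by €3,277

Plan A: at 7.10% the monthly rate is 0.0059167, so the payment is 24,000 × 0.0059167 / (1 − 1.0059167^−84) = €363.40.
Plan B: monthly rate = 10.1%/12 = 0.0084167; payment = 24,000 × 0.0084167 / (1 − (1+0.0084167)^−84) = €399.67.
Over 84 months: Plan A costs 84 × €363.40 + €120.00 = €30,645.60; Plan B costs 84 × €399.67 + €350.00 = €33,922.28.
Plan A is cheaper by €33,922.28 − €30,645.60 = €3,276.68.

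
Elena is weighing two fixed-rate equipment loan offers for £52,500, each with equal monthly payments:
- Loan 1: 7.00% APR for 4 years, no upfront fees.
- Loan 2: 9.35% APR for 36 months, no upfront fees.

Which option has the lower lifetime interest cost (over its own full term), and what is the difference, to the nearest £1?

Loan 1 by £65

Loan 1: monthly rate = 7%/12 = 0.0058333; payment = 52,500 × 0.0058333 / (1 − (1+0.0058333)^−48) = £1,257.18.
Total interest on Loan 1 = 48 × £1,257.18 − £52,500 = £7,844.64.
Loan 2: at 9.35% the monthly rate is 0.0077917, so the payment is 52,500 × 0.0077917 / (1 − 1.0077917^−36) = £1,678.05.
Total interest on Loan 2 = 36 × £1,678.05 − £52,500 = £7,909.80.
Loan 1 is lower by £65.16.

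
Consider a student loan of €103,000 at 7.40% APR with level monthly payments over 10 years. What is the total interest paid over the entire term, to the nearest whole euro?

€43,071

Monthly rate = 7.4%/12 = 0.0061667; payment = 103,000 × 0.0061667 / (1 − (1+0.0061667)^−120) = €1,217.26.
Total paid = 120 × €1,217.26 = €146,071.20; interest = €146,071.20 − €103,000 = €43,071.20.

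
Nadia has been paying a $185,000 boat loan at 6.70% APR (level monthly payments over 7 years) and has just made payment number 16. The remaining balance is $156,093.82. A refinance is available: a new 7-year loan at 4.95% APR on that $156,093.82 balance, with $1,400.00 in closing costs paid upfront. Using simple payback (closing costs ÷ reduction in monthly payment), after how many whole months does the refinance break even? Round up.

Current payment = 185,000 × 6.7%/12 / (1 − (1+0.0055833)^−84) = $2,765.09.
Refinanced payment = 156,093.82 × 0.0041250 / (1 − (1+0.0041250)^−84) = $2,202.55.
Monthly savings = $2,765.09 − $2,202.55 = $562.54.
Break-even = $1,400.00 / $562.54 = 2.49 → 3 months.

3 months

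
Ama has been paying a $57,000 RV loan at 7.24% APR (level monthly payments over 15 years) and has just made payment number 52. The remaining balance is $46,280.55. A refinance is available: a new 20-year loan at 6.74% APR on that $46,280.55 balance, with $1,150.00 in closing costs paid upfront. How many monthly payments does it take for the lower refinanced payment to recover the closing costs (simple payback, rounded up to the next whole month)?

7 months

Current payment = 57,000 × 7.24%/12 / (1 − (1+0.0060333)^−180) = $520.01.
Refinanced payment = 46,280.55 × 0.0056167 / (1 − (1+0.0056167)^−240) = $351.63.
Monthly savings = $520.01 − $351.63 = $168.38.
Break-even = $1,150.00 / $168.38 = 6.83 → 7 months.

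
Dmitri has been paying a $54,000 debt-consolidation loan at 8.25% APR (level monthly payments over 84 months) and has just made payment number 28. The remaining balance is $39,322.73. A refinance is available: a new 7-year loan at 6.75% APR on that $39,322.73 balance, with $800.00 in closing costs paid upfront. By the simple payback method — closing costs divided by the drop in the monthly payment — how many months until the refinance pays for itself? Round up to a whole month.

Current payment = 54,000 × 8.25%/12 / (1 − (1+0.0068750)^−84) = $848.40.
Refinanced payment = 39,322.73 × 0.0056250 / (1 − (1+0.0056250)^−84) = $588.69.
Monthly savings = $848.40 − $588.69 = $259.71.
Break-even = $800.00 / $259.71 = 3.08 → 4 months.

4 months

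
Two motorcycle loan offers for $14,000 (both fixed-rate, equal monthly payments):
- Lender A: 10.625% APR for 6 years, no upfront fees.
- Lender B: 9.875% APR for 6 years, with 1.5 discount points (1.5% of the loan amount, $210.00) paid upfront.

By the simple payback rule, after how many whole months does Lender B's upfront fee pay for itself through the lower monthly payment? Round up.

40 months

Lender A: at 10.625% the monthly rate is 0.0088542, so the payment is 14,000 × 0.0088542 / (1 − 1.0088542^−72) = $263.80.
Lender B: monthly rate = 9.875%/12 = 0.0082292; payment = 14,000 × 0.0082292 / (1 − (1+0.0082292)^−72) = $258.48.
Monthly savings = $263.80 − $258.48 = $5.32.
Break-even = $210.00 / $5.32 = 39.47 → 40 months.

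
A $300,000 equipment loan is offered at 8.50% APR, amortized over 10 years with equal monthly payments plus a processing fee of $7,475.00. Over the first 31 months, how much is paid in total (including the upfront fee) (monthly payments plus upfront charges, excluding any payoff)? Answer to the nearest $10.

Monthly rate = 8.5%/12 = 0.0070833; payment = 300,000 × 0.0070833 / (1 − (1+0.0070833)^−120) = $3,719.57.
Total outlay = 31 × $3,719.57 + $7,475.00 = $122,781.67.

$122,780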